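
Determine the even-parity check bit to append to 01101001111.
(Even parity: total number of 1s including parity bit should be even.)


Number of 1s in data: 7
Parity bit: 1

1


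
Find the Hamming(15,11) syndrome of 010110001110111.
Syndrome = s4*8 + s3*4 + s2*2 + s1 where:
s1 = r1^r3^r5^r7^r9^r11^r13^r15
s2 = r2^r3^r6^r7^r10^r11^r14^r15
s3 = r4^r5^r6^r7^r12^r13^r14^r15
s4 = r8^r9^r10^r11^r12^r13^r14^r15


s1=1, s2=1, s3=1, s4=0

Syndrome = 7 (error at position 7)


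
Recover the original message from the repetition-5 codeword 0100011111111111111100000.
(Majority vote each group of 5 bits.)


Groups: 01000, 11111, 11111, 11111, 00000
Majority votes: 01110

01110


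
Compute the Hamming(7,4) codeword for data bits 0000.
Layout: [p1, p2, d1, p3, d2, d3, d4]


Parity bits: p1=0, p2=0, p3=0

0000000


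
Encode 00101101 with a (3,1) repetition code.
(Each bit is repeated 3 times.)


Each bit -> 3 copies

000000111000111111000111


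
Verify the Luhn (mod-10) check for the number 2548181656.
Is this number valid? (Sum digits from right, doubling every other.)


Luhn sum = 50
50 mod 10 = 0

Valid (Luhn sum mod 10 = 0)


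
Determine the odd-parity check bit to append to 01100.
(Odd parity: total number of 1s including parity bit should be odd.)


Number of 1s in data: 2
Parity bit: 1

1


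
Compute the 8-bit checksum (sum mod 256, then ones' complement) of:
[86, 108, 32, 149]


Sum = 375 mod 256 = 119
Complement = 136

136


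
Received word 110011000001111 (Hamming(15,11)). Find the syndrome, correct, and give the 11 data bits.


Syndrome = 0: no error detected

Data: 01100001111 (no errors)


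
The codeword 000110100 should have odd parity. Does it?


Number of 1s: 3

Yes, parity is correct (3 ones)


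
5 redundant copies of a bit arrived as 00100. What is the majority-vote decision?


Ones: 1 out of 5
Threshold: 3

0 (1/5 voted 1)


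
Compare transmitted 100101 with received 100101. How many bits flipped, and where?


XOR: 000000

0 errors (received matches sent)


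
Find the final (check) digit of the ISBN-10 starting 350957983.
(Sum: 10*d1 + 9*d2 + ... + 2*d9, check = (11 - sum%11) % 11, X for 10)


Weighted sum: 269
269 mod 11 = 5

Check digit: 6


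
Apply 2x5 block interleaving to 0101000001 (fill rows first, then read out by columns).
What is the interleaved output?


Matrix:
  01010
  00001
Read columns: 0010001001

0010001001


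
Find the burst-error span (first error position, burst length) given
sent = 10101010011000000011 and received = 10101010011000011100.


XOR: 00000000000000011111

Burst at position 15, length 5


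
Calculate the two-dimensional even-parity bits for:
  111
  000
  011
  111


Row parities: 1001
Column parities: 011

Row P: 1001, Col P: 011, Corner: 0


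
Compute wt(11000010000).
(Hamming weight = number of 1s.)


Counting 1s in 11000010000

3


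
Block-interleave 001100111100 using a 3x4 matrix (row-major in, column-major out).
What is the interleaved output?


Matrix:
  0011
  0011
  1100
Read columns: 001001110110

001001110110


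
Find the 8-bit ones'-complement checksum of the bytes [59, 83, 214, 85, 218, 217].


Sum = 876 mod 256 = 108
Complement = 147

147


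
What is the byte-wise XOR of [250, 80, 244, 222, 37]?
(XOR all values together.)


XOR chain: 250 ^ 80 ^ 244 ^ 222 ^ 37 = 165

165


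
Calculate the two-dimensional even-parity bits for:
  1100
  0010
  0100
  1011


Row parities: 0111
Column parities: 0001

Row P: 0111, Col P: 0001, Corner: 1


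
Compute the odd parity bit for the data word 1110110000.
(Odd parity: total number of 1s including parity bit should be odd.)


Number of 1s in data: 5
Parity bit: 0

0


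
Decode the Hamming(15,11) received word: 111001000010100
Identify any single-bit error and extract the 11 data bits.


Syndrome = 0: no error detected

Data: 10100010100 (no errors)


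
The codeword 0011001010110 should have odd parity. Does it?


Number of 1s: 6

No, parity error (6 ones)


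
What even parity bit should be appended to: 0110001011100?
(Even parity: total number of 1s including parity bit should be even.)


Number of 1s in data: 6
Parity bit: 0

0


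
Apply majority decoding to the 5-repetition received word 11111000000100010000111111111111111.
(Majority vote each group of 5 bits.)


Groups: 11111, 00000, 01000, 10000, 11111, 11111, 11111
Majority votes: 1000111

1000111


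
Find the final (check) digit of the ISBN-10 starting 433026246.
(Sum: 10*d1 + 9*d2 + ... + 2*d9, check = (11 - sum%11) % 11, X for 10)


Weighted sum: 165
165 mod 11 = 0

Check digit: 0


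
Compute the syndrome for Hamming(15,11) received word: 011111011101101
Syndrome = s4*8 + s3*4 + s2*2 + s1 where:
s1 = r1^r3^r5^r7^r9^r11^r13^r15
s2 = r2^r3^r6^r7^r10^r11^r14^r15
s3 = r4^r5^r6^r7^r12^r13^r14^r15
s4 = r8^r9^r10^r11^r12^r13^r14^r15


s1=1, s2=1, s3=0, s4=0

Syndrome = 3 (error at position 3)


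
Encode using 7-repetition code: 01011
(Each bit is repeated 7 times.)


Each bit -> 7 copies

00000001111111000000011111111111111


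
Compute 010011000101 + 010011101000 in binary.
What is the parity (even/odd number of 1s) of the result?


010011000101 = 1221
010011101000 = 1256
Sum = 2477 = 100110101101
1s count = 7

odd parity (7 ones in 100110101101)


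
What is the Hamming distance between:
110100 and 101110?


XOR: 011010
Count of 1s: 3

3


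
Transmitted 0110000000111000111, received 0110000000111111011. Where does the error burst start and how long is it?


XOR: 0000000000000111100

Burst at position 13, length 4


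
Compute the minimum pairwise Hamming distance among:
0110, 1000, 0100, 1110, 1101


Comparing all pairs, minimum distance: 1
Can detect 0 errors, correct 0 errors

1


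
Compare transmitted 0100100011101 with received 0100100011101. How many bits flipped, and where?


XOR: 0000000000000

0 errors (received matches sent)


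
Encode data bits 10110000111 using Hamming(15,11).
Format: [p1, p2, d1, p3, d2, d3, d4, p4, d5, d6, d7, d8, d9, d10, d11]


Parity bits: p1=0, p2=1, p3=1, p4=1

011101110000111


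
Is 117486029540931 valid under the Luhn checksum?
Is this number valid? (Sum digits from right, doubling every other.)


Luhn sum = 63
63 mod 10 = 3

Invalid (Luhn sum mod 10 = 3)


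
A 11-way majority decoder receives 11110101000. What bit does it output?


Ones: 6 out of 11
Threshold: 6

1 (6/11 voted 1)


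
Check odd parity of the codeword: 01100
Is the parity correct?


Number of 1s: 2

No, parity error (2 ones)


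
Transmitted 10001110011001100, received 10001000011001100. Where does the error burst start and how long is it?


XOR: 00000110000000000

Burst at position 5, length 2


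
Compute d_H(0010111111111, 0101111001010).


XOR: 0111000110101
Count of 1s: 7

7


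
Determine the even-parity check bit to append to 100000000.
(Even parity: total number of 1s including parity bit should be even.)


Number of 1s in data: 1
Parity bit: 1

1


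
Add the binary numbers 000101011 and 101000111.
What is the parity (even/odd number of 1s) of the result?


000101011 = 43
101000111 = 327
Sum = 370 = 101110010
1s count = 5

odd parity (5 ones in 101110010)


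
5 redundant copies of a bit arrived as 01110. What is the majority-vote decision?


Ones: 3 out of 5
Threshold: 3

1 (3/5 voted 1)


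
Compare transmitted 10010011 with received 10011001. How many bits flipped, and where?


XOR: 00001010

2 error(s) at position(s): 4, 6


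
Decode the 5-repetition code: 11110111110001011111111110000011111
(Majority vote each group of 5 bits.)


Groups: 11110, 11111, 00010, 11111, 11111, 00000, 11111
Majority votes: 1101101

1101101


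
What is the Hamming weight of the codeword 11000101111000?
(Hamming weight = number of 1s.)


Counting 1s in 11000101111000

7


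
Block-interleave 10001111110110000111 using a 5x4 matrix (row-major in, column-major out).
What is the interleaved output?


Matrix:
  1000
  1111
  1101
  1000
  0111
Read columns: 11110011010100101101

11110011010100101101


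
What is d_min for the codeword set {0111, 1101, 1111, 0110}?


Comparing all pairs, minimum distance: 1
Can detect 0 errors, correct 0 errors

1


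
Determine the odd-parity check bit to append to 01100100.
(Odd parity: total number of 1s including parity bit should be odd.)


Number of 1s in data: 3
Parity bit: 0

0


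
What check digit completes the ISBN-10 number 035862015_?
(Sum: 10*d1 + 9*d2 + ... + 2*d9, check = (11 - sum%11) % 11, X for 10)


Weighted sum: 182
182 mod 11 = 6

Check digit: 5


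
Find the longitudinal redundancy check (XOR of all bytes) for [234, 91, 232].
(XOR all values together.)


XOR chain: 234 ^ 91 ^ 232 = 89

89


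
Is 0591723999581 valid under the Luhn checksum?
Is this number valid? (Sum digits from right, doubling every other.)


Luhn sum = 66
66 mod 10 = 6

Invalid (Luhn sum mod 10 = 6)


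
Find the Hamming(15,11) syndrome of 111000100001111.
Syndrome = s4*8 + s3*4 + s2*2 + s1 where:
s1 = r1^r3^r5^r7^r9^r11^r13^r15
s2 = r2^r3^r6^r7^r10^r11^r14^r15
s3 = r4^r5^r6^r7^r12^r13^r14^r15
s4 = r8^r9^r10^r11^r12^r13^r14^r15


s1=1, s2=1, s3=1, s4=0

Syndrome = 7 (error at position 7)


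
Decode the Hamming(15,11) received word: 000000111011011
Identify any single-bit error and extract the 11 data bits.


Syndrome = 0: no error detected

Data: 00011011011 (no errors)


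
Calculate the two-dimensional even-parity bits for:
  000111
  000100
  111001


Row parities: 110
Column parities: 111010

Row P: 110, Col P: 111010, Corner: 0


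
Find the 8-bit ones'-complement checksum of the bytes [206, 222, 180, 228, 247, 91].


Sum = 1174 mod 256 = 150
Complement = 105

105


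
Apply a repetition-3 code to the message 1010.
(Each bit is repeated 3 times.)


Each bit -> 3 copies

111000111000


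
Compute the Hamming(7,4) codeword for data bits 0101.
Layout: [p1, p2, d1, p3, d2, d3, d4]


Parity bits: p1=0, p2=1, p3=0

0100101


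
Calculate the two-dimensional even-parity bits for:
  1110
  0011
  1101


Row parities: 101
Column parities: 0000

Row P: 101, Col P: 0000, Corner: 0


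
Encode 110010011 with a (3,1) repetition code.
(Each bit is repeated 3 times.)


Each bit -> 3 copies

111111000000111000000111111


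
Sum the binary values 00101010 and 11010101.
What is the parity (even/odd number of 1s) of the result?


00101010 = 42
11010101 = 213
Sum = 255 = 11111111
1s count = 8

even parity (8 ones in 11111111)


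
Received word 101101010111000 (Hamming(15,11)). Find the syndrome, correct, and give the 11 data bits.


Syndrome = 5: error at position 5

Data: 11100111000 (corrected bit 5)


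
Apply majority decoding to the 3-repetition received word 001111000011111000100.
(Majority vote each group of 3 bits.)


Groups: 001, 111, 000, 011, 111, 000, 100
Majority votes: 0101100

0101100


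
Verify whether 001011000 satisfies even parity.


Number of 1s: 3

No, parity error (3 ones)


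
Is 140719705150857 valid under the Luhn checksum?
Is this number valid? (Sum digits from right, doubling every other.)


Luhn sum = 59
59 mod 10 = 9

Invalid (Luhn sum mod 10 = 9)


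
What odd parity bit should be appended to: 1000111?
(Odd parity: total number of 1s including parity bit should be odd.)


Number of 1s in data: 4
Parity bit: 1

1


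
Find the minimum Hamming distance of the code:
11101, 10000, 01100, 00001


Comparing all pairs, minimum distance: 2
Can detect 1 errors, correct 0 errors

2


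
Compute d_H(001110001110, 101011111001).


XOR: 100101110111
Count of 1s: 8

8


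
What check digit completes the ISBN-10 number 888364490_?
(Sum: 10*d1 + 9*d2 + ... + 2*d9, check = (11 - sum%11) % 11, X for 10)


Weighted sum: 336
336 mod 11 = 6

Check digit: 5


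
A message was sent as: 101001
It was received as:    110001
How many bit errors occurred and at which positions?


XOR: 011000

2 error(s) at position(s): 1, 2


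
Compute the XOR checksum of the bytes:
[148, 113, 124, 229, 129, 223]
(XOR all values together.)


XOR chain: 148 ^ 113 ^ 124 ^ 229 ^ 129 ^ 223 = 34

34


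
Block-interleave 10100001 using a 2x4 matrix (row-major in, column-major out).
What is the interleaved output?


Matrix:
  1010
  0001
Read columns: 10001001

10001001


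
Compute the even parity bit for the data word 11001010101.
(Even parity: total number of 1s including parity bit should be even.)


Number of 1s in data: 6
Parity bit: 0

0


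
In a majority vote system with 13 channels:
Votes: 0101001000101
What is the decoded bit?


Ones: 5 out of 13
Threshold: 7

0 (5/13 voted 1)


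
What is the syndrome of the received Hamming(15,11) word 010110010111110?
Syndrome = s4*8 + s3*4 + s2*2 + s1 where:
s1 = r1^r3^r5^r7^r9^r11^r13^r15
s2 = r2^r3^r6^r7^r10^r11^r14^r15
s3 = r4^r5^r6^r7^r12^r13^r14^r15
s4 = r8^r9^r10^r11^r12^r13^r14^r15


s1=1, s2=0, s3=1, s4=0

Syndrome = 5 (error at position 5)


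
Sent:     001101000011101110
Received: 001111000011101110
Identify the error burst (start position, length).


XOR: 000010000000000000

Burst at position 4, length 1


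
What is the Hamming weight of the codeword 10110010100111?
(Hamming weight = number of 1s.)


Counting 1s in 10110010100111

8


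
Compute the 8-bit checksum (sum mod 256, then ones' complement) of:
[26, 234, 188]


Sum = 448 mod 256 = 192
Complement = 63

63


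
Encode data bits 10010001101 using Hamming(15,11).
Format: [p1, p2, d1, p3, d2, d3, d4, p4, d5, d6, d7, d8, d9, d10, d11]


Parity bits: p1=0, p2=1, p3=0, p4=1

011000110001101


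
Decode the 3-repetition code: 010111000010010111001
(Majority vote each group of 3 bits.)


Groups: 010, 111, 000, 010, 010, 111, 001
Majority votes: 0100010

0100010


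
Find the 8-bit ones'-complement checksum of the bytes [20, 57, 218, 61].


Sum = 356 mod 256 = 100
Complement = 155

155


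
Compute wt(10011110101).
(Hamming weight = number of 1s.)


Counting 1s in 10011110101

7


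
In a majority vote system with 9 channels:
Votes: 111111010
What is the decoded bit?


Ones: 7 out of 9
Threshold: 5

1 (7/9 voted 1)


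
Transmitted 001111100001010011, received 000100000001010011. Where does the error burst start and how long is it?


XOR: 001011100000000000

Burst at position 2, length 5


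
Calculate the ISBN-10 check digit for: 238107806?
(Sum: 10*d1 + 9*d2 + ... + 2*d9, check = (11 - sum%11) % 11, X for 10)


Weighted sum: 197
197 mod 11 = 10

Check digit: 1


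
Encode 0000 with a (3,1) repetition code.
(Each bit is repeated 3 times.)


Each bit -> 3 copies

000000000000


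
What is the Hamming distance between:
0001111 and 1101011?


XOR: 1100100
Count of 1s: 3

3


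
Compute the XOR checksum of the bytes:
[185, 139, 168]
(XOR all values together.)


XOR chain: 185 ^ 139 ^ 168 = 154

154


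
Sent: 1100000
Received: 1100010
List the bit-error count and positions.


XOR: 0000010

1 error(s) at position(s): 5


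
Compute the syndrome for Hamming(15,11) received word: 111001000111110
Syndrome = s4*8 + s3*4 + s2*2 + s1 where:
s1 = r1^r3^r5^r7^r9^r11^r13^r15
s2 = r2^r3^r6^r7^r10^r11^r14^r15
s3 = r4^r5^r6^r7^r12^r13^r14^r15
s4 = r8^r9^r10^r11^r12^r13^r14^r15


s1=0, s2=0, s3=0, s4=1

Syndrome = 8 (error at position 8)


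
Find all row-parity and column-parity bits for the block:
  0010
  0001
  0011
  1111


Row parities: 1100
Column parities: 1111

Row P: 1100, Col P: 1111, Corner: 0


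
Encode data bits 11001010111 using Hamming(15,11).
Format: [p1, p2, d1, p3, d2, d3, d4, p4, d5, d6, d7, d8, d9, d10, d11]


Parity bits: p1=0, p2=0, p3=0, p4=1

001010011010111


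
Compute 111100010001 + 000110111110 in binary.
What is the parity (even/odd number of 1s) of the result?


111100010001 = 3857
000110111110 = 446
Sum = 4303 = 1000011001111
1s count = 7

odd parity (7 ones in 1000011001111)


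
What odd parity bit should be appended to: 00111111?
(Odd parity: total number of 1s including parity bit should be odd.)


Number of 1s in data: 6
Parity bit: 1

1


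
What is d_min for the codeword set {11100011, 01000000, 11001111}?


Comparing all pairs, minimum distance: 3
Can detect 2 errors, correct 1 errors

3


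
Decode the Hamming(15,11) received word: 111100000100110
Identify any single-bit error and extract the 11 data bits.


Syndrome = 13: error at position 13

Data: 10000100010 (corrected bit 13)


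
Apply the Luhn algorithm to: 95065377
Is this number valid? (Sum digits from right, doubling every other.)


Luhn sum = 36
36 mod 10 = 6

Invalid (Luhn sum mod 10 = 6)


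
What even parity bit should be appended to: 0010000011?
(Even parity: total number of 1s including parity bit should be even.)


Number of 1s in data: 3
Parity bit: 1

1


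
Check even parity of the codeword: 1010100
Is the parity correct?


Number of 1s: 3

No, parity error (3 ones)


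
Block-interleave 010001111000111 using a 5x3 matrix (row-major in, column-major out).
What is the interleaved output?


Matrix:
  010
  001
  111
  000
  111
Read columns: 001011010101101

001011010101101


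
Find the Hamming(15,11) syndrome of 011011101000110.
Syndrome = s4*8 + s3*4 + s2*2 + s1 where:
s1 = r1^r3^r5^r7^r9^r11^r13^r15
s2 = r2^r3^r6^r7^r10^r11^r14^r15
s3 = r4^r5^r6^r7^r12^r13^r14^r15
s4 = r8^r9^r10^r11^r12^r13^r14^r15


s1=1, s2=1, s3=1, s4=1

Syndrome = 15 (error at position 15)


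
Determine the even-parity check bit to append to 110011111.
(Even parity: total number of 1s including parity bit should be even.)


Number of 1s in data: 7
Parity bit: 1

1


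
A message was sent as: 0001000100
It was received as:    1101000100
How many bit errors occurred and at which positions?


XOR: 1100000000

2 error(s) at position(s): 0, 1


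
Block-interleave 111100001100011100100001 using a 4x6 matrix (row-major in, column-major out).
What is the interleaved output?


Matrix:
  111100
  001100
  011100
  100001
Read columns: 100110101110111000000001

100110101110111000000001


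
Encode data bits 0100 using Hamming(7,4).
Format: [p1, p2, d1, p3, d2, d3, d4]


Parity bits: p1=1, p2=0, p3=1

1001100


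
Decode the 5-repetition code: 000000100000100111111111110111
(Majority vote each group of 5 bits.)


Groups: 00000, 01000, 00100, 11111, 11111, 10111
Majority votes: 000111

000111


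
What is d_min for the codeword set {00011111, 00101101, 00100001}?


Comparing all pairs, minimum distance: 2
Can detect 1 errors, correct 0 errors

2


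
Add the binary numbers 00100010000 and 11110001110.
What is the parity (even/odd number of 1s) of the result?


00100010000 = 272
11110001110 = 1934
Sum = 2206 = 100010011110
1s count = 6

even parity (6 ones in 100010011110)


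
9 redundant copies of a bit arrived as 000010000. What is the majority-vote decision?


Ones: 1 out of 9
Threshold: 5

0 (1/9 voted 1)


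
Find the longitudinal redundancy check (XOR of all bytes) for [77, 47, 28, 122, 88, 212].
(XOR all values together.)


XOR chain: 77 ^ 47 ^ 28 ^ 122 ^ 88 ^ 212 = 136

136


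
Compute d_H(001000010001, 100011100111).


XOR: 101011110110
Count of 1s: 8

8


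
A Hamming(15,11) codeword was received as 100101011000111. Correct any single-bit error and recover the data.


Syndrome = 14: error at position 14

Data: 00101000101 (corrected bit 14)


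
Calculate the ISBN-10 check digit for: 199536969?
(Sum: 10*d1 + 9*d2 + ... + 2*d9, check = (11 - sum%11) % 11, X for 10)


Weighted sum: 318
318 mod 11 = 10

Check digit: 1


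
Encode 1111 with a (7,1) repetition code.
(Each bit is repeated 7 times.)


Each bit -> 7 copies

1111111111111111111111111111


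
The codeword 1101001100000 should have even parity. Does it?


Number of 1s: 5

No, parity error (5 ones)


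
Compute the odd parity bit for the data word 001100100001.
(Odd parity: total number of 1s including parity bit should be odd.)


Number of 1s in data: 4
Parity bit: 1

1


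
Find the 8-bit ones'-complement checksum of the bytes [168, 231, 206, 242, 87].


Sum = 934 mod 256 = 166
Complement = 89

89


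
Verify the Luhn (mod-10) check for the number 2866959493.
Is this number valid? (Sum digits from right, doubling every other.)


Luhn sum = 60
60 mod 10 = 0

Valid (Luhn sum mod 10 = 0)


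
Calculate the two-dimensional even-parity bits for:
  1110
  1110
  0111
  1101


Row parities: 1111
Column parities: 1010

Row P: 1111, Col P: 1010, Corner: 0


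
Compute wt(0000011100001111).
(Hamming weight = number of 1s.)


Counting 1s in 0000011100001111

7


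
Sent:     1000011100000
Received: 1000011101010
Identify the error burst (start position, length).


XOR: 0000000001010

Burst at position 9, length 3


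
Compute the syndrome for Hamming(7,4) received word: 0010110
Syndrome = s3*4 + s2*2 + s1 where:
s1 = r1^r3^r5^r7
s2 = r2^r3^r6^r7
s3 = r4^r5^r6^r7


s1=0, s2=0, s3=0

Syndrome = 0 (no error)


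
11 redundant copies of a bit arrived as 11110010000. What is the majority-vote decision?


Ones: 5 out of 11
Threshold: 6

0 (5/11 voted 1)


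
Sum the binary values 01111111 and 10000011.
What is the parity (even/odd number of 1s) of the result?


01111111 = 127
10000011 = 131
Sum = 258 = 100000010
1s count = 2

even parity (2 ones in 100000010)


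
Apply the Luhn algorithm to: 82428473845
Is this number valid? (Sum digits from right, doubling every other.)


Luhn sum = 70
70 mod 10 = 0

Valid (Luhn sum mod 10 = 0)


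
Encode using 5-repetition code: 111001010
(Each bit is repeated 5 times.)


Each bit -> 5 copies

111111111111111000000000011111000001111100000


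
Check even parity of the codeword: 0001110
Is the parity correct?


Number of 1s: 3

No, parity error (3 ones)


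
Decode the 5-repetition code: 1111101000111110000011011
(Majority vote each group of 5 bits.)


Groups: 11111, 01000, 11111, 00000, 11011
Majority votes: 10101

10101


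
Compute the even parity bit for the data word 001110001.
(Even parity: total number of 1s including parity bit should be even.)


Number of 1s in data: 4
Parity bit: 0

0


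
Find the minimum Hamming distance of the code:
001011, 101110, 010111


Comparing all pairs, minimum distance: 3
Can detect 2 errors, correct 1 errors

3


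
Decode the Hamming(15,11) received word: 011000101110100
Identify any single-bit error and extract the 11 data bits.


Syndrome = 3: error at position 3

Data: 00011110100 (corrected bit 3)


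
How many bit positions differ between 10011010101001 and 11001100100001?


XOR: 01010110001000
Count of 1s: 5

5


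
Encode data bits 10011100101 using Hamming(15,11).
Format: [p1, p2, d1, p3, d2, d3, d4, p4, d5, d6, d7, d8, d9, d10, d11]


Parity bits: p1=1, p2=0, p3=1, p4=0

101100101100101


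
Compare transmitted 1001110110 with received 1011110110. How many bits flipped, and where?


XOR: 0010000000

1 error(s) at position(s): 2


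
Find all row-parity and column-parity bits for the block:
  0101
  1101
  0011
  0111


Row parities: 0101
Column parities: 1100

Row P: 0101, Col P: 1100, Corner: 0


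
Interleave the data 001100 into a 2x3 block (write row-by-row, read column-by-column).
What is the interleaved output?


Matrix:
  001
  100
Read columns: 010010

010010


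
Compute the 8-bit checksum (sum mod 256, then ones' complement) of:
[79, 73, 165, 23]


Sum = 340 mod 256 = 84
Complement = 171

171


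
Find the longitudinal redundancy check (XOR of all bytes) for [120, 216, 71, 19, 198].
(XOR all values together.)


XOR chain: 120 ^ 216 ^ 71 ^ 19 ^ 198 = 50

50


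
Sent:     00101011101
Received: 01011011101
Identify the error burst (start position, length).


XOR: 01110000000

Burst at position 1, length 3


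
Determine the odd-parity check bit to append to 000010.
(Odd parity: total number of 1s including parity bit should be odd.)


Number of 1s in data: 1
Parity bit: 0

0


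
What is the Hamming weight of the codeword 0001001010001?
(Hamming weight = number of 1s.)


Counting 1s in 0001001010001

4


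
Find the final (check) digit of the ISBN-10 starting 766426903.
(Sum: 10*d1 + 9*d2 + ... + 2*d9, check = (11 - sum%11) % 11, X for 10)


Weighted sum: 284
284 mod 11 = 9

Check digit: 2


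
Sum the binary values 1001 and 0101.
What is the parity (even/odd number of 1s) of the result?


1001 = 9
0101 = 5
Sum = 14 = 1110
1s count = 3

odd parity (3 ones in 1110)


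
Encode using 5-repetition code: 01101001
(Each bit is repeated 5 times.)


Each bit -> 5 copies

0000011111111110000011111000000000011111


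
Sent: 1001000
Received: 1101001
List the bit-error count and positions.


XOR: 0100001

2 error(s) at position(s): 1, 6


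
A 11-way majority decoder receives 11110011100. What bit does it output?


Ones: 7 out of 11
Threshold: 6

1 (7/11 voted 1)


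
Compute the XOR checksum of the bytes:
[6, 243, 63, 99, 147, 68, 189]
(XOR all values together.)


XOR chain: 6 ^ 243 ^ 63 ^ 99 ^ 147 ^ 68 ^ 189 = 195

195


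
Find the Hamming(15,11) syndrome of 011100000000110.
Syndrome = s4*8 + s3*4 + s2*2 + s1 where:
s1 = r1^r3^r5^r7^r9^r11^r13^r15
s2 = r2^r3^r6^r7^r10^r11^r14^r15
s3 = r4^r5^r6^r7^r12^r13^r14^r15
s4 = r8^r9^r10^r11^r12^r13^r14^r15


s1=0, s2=1, s3=1, s4=0

Syndrome = 6 (error at position 6)


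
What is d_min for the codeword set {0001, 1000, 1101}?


Comparing all pairs, minimum distance: 2
Can detect 1 errors, correct 0 errors

2


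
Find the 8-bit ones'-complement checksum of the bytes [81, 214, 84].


Sum = 379 mod 256 = 123
Complement = 132

132


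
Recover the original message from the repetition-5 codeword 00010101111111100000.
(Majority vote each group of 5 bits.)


Groups: 00010, 10111, 11111, 00000
Majority votes: 0110

0110


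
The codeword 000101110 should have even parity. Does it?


Number of 1s: 4

Yes, parity is correct (4 ones)


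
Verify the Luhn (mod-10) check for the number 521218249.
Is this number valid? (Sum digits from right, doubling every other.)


Luhn sum = 41
41 mod 10 = 1

Invalid (Luhn sum mod 10 = 1)


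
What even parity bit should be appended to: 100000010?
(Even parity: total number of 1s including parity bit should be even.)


Number of 1s in data: 2
Parity bit: 0

0


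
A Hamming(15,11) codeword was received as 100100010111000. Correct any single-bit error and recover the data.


Syndrome = 0: no error detected

Data: 00000111000 (no errors)


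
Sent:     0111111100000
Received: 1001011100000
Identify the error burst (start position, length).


XOR: 1110100000000

Burst at position 0, length 5


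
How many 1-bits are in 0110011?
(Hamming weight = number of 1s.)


Counting 1s in 0110011

4


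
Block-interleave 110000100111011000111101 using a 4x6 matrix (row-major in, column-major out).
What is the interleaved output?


Matrix:
  110000
  100111
  011000
  111101
Read columns: 110110110011010101000101

110110110011010101000101


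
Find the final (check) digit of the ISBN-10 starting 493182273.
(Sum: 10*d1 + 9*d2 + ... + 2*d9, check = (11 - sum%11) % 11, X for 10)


Weighted sum: 245
245 mod 11 = 3

Check digit: 8


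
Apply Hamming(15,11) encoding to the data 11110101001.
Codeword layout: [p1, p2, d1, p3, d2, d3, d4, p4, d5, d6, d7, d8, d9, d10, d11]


Parity bits: p1=0, p2=1, p3=1, p4=1

011111110101001


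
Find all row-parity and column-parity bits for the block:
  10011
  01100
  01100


Row parities: 100
Column parities: 10011

Row P: 100, Col P: 10011, Corner: 1


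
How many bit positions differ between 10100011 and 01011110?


XOR: 11111101
Count of 1s: 7

7


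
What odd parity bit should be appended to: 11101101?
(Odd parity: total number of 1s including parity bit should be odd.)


Number of 1s in data: 6
Parity bit: 1

1


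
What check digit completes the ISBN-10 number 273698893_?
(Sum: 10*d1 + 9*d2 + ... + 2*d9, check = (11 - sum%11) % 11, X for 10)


Weighted sum: 308
308 mod 11 = 0

Check digit: 0


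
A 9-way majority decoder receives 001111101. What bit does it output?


Ones: 6 out of 9
Threshold: 5

1 (6/9 voted 1)


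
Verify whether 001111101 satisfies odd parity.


Number of 1s: 6

No, parity error (6 ones)


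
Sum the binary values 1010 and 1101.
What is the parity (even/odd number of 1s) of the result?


1010 = 10
1101 = 13
Sum = 23 = 10111
1s count = 4

even parity (4 ones in 10111)


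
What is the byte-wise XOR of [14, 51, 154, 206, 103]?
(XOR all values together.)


XOR chain: 14 ^ 51 ^ 154 ^ 206 ^ 103 = 14

14


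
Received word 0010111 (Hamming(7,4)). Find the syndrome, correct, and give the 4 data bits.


Syndrome = 7: error at position 7

Data: 1110 (corrected bit 7)


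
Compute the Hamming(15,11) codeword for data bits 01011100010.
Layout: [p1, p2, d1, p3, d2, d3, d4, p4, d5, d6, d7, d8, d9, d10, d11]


Parity bits: p1=1, p2=1, p3=1, p4=1

110110111100010


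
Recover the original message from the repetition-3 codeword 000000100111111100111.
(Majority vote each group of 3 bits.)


Groups: 000, 000, 100, 111, 111, 100, 111
Majority votes: 0001101

0001101


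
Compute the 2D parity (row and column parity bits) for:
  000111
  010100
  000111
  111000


Row parities: 1011
Column parities: 101100

Row P: 1011, Col P: 101100, Corner: 1


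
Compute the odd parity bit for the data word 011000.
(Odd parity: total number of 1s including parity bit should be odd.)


Number of 1s in data: 2
Parity bit: 1

1


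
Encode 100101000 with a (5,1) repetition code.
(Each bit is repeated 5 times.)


Each bit -> 5 copies

111110000000000111110000011111000000000000000


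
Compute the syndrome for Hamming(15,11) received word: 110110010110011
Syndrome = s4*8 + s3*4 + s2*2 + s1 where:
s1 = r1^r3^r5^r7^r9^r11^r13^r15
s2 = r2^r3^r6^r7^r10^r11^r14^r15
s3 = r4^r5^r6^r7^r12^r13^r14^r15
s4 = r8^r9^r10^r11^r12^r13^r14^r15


s1=0, s2=1, s3=0, s4=1

Syndrome = 10 (error at position 10)


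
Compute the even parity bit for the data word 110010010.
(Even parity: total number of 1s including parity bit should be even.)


Number of 1s in data: 4
Parity bit: 0

0


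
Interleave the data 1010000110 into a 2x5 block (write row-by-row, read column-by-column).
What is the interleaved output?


Matrix:
  10100
  00110
Read columns: 1000110100

1000110100


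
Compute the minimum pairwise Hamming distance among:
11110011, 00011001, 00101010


Comparing all pairs, minimum distance: 4
Can detect 3 errors, correct 1 errors

4


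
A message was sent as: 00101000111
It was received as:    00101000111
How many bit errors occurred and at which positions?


XOR: 00000000000

0 errors (received matches sent)


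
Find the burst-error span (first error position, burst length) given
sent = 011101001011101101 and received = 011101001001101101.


XOR: 000000000010000000

Burst at position 10, length 1


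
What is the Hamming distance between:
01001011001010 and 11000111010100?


XOR: 10001100011110
Count of 1s: 7

7


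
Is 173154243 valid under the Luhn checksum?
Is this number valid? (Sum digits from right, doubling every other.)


Luhn sum = 37
37 mod 10 = 7

Invalid (Luhn sum mod 10 = 7)


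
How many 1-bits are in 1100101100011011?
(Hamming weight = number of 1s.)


Counting 1s in 1100101100011011

9


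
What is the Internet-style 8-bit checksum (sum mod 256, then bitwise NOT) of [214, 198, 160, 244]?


Sum = 816 mod 256 = 48
Complement = 207

207


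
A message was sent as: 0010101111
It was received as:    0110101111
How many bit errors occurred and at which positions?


XOR: 0100000000

1 error(s) at position(s): 1


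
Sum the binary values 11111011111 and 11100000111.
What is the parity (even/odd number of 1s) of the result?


11111011111 = 2015
11100000111 = 1799
Sum = 3814 = 111011100110
1s count = 8

even parity (8 ones in 111011100110)


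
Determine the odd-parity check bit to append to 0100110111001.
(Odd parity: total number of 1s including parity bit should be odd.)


Number of 1s in data: 7
Parity bit: 0

0


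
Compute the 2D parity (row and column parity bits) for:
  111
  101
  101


Row parities: 100
Column parities: 111

Row P: 100, Col P: 111, Corner: 1


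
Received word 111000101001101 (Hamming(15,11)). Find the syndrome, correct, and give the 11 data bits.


Syndrome = 0: no error detected

Data: 10011001101 (no errors)


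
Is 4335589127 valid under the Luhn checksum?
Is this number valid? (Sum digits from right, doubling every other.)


Luhn sum = 52
52 mod 10 = 2

Invalid (Luhn sum mod 10 = 2)


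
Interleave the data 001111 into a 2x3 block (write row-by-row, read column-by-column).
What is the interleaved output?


Matrix:
  001
  111
Read columns: 010111

010111


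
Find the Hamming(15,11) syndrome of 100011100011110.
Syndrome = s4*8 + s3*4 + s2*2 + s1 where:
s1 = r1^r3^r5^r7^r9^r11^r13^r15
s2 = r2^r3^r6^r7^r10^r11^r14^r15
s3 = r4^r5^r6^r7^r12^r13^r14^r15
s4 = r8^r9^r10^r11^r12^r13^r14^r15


s1=1, s2=0, s3=0, s4=0

Syndrome = 1 (error at position 1)


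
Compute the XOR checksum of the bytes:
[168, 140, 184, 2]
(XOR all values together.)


XOR chain: 168 ^ 140 ^ 184 ^ 2 = 158

158


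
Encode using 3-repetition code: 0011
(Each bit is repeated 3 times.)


Each bit -> 3 copies

000000111111


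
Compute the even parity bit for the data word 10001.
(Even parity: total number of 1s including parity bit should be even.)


Number of 1s in data: 2
Parity bit: 0

0


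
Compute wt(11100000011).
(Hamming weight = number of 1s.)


Counting 1s in 11100000011

5


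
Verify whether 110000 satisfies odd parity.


Number of 1s: 2

No, parity error (2 ones)


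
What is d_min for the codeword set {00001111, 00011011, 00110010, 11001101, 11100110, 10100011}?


Comparing all pairs, minimum distance: 2
Can detect 1 errors, correct 0 errors

2


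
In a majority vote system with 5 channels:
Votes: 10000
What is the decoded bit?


Ones: 1 out of 5
Threshold: 3

0 (1/5 voted 1)


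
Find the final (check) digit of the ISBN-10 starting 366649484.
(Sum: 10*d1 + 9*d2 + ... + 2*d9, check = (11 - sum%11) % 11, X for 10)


Weighted sum: 291
291 mod 11 = 5

Check digit: 6


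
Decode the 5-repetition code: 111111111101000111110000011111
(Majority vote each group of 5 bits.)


Groups: 11111, 11111, 01000, 11111, 00000, 11111
Majority votes: 110101

110101


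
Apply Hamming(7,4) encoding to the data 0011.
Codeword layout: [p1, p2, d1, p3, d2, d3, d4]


Parity bits: p1=1, p2=0, p3=0

1000011


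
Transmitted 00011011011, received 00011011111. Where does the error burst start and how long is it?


XOR: 00000000100

Burst at position 8, length 1


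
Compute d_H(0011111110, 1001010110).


XOR: 1010101000
Count of 1s: 4

4


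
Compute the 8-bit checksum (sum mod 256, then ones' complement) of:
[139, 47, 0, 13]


Sum = 199 mod 256 = 199
Complement = 56

56


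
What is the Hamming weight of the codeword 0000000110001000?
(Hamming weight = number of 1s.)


Counting 1s in 0000000110001000

3


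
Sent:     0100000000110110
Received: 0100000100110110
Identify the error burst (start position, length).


XOR: 0000000100000000

Burst at position 7, length 1


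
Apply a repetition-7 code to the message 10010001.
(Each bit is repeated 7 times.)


Each bit -> 7 copies

11111110000000000000011111110000000000000000000001111111


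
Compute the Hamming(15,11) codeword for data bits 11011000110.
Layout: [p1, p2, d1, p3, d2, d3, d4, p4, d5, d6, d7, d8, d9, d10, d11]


Parity bits: p1=1, p2=1, p3=0, p4=1

111010111000110


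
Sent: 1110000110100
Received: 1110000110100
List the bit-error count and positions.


XOR: 0000000000000

0 errors (received matches sent)


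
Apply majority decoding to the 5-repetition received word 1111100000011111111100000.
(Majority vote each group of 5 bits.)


Groups: 11111, 00000, 01111, 11111, 00000
Majority votes: 10110

10110


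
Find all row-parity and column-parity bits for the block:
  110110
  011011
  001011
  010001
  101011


Row parities: 00100
Column parities: 011100

Row P: 00100, Col P: 011100, Corner: 1


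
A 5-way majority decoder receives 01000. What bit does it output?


Ones: 1 out of 5
Threshold: 3

0 (1/5 voted 1)


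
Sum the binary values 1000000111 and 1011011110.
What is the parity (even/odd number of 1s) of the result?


1000000111 = 519
1011011110 = 734
Sum = 1253 = 10011100101
1s count = 6

even parity (6 ones in 10011100101)


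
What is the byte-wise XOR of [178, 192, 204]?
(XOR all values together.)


XOR chain: 178 ^ 192 ^ 204 = 190

190


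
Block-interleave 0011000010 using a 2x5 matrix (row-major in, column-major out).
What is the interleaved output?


Matrix:
  00110
  00010
Read columns: 0000101100

0000101100


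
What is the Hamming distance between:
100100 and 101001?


XOR: 001101
Count of 1s: 3

3


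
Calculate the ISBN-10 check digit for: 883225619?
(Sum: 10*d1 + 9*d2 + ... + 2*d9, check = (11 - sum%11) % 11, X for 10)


Weighted sum: 272
272 mod 11 = 8

Check digit: 3


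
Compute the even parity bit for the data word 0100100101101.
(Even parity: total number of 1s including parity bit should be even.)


Number of 1s in data: 6
Parity bit: 0

0


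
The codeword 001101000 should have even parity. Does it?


Number of 1s: 3

No, parity error (3 ones)


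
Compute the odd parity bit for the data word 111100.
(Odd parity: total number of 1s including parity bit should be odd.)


Number of 1s in data: 4
Parity bit: 1

1


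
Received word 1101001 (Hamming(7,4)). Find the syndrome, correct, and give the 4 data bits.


Syndrome = 0: no error detected

Data: 0001 (no errors)


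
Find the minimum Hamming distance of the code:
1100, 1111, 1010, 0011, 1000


Comparing all pairs, minimum distance: 1
Can detect 0 errors, correct 0 errors

1


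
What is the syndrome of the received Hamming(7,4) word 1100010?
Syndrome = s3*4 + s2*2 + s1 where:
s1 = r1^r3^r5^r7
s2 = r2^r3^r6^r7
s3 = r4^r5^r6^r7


s1=1, s2=0, s3=1

Syndrome = 5 (error at position 5)


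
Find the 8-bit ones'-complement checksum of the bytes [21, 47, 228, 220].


Sum = 516 mod 256 = 4
Complement = 251

251


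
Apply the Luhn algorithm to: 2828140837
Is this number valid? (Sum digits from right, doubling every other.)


Luhn sum = 51
51 mod 10 = 1

Invalid (Luhn sum mod 10 = 1)


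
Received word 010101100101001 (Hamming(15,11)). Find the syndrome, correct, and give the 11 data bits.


Syndrome = 14: error at position 14

Data: 00110101011 (corrected bit 14)


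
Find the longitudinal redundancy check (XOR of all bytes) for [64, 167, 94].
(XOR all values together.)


XOR chain: 64 ^ 167 ^ 94 = 185

185


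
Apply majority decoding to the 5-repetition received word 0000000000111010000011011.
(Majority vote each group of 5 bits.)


Groups: 00000, 00000, 11101, 00000, 11011
Majority votes: 00101

00101
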